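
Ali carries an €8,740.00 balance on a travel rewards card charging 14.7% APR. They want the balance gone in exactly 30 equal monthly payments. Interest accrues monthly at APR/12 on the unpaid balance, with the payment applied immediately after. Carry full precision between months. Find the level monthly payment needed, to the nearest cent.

Monthly rate r = 14.7%/12 = 1.225% = 0.01225.
Level-payment amortization: P = B₀·r / (1 − (1+r)^(−n)) = 8740.00·0.01225 / (1 − 1.01225^(−30)).
Denominator 1 − (1+r)^(−30) = 0.305988868.
P = 107.065 / 0.305988868 ≈ 349.90.

€349.90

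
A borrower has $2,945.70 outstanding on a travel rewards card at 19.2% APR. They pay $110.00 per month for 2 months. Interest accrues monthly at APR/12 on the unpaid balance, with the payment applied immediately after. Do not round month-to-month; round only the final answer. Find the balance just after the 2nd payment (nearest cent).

$2,818.96

Monthly rate r = 19.2%/12 = 1.6% = 0.016.
Each month: B ← B·(1+r) − $110.00.
Month 1: interest $47.13; balance after payment $2,882.83.
Month 2: interest $46.13; balance after payment $2,818.96.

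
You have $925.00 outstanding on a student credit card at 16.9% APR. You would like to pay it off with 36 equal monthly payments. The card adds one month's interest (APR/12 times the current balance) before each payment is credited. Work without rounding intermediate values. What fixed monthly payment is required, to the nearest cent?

$32.93

Monthly rate r = 16.9%/12 = 1.40833% = 0.0140833.
Level-payment amortization: P = B₀·r / (1 − (1+r)^(−n)) = 925.00·0.0140833 / (1 − 1.01408^(−36)).
Denominator 1 − (1+r)^(−36) = 0.39556615.
P = 13.0271 / 0.39556615 ≈ 32.93.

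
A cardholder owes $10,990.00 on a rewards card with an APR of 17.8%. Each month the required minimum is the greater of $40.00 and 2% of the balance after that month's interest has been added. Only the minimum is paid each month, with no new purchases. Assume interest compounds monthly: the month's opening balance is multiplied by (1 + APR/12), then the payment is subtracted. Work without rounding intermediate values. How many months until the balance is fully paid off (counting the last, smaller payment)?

403 months

Monthly rate r = 17.8%/12 = 1.48333% = 0.0148333.
While 2% of the post-interest balance exceeds $40.00, each month B ← (B·(1+r))·(1 − 0.02), i.e. B shrinks by the factor (1+r)·0.98 = 0.99454.
This holds for months 1–314. Entering month 315 the balance is $1,967.56; 2% of the post-interest balance is now below $40.00, so the flat $40.00 minimum applies from here.
From month 315 a fixed $40.00 at rate r clears $1,967.56 in 89 more payments. Total: 314 + 89 = 403 months.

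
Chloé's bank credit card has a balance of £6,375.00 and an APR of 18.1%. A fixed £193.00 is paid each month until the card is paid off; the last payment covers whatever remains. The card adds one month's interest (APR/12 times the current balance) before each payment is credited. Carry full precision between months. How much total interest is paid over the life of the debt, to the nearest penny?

Monthly rate r = 18.1%/12 = 1.50833% = 0.0150833.
Payoff takes n = ⌈−ln(1 − rB₀/P)/ln(1+r)⌉ = ⌈46.063⌉ = 47 payments; the last is £12.19.
Total paid = 46·£193.00 + £12.19 = £8,890.19.
Total interest = total paid − principal = £8,890.19 − £6,375.00 = £2,515.19.

£2,515.19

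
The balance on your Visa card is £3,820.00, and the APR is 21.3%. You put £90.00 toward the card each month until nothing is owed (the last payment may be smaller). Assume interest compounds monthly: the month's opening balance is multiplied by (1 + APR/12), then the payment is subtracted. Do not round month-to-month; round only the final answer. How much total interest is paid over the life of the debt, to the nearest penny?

Monthly rate r = 21.3%/12 = 1.775% = 0.01775.
Payoff takes n = ⌈−ln(1 − rB₀/P)/ln(1+r)⌉ = ⌈79.568⌉ = 80 payments; the last is £51.31.
Total paid = 79·£90.00 + £51.31 = £7,161.31.
Total interest = total paid − principal = £7,161.31 − £3,820.00 = £3,341.31.

£3,341.31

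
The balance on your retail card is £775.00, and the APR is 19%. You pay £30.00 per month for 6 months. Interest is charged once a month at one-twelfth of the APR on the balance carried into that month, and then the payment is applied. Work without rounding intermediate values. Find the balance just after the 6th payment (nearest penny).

Monthly rate r = 19%/12 = 1.58333% = 0.0158333.
Each month: B ← B·(1+r) − £30.00.
Month 1: interest £12.27; balance after payment £757.27.
Month 2: interest £11.99; balance after payment £739.26.
Month 3: interest £11.70; balance after payment £720.97.
Month 4: interest £11.42; balance after payment £702.38.
Month 5: interest £11.12; balance after payment £683.50.
Month 6: interest £10.82; balance after payment £664.32.

£664.32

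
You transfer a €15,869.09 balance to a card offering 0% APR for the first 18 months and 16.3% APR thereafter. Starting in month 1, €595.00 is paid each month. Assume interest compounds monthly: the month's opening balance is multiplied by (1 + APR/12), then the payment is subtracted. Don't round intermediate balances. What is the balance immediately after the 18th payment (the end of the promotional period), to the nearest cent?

Promo months 1–18 at r₀ = 0%/12 = 0; months 19+ at r₁ = 16.3%/12 = 0.0135833.
After month 18 (no interest yet): B = €15,869.09 − 18·€595.00 = €5,159.09.

€5,159.09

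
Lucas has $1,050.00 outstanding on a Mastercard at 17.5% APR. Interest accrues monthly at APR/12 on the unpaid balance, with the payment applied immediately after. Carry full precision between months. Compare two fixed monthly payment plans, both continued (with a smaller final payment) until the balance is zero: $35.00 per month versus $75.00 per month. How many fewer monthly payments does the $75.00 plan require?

Monthly rate r = 17.5%/12 = 1.45833% = 0.0145833.
At $35.00/mo: n = ⌈−ln(1 − rB₀/P)/ln(1+r)⌉ = 40 payments (last $25.97); total interest = total paid − $1,050.00 = $340.97.
At $75.00/mo: 16 payments (last $58.09); total interest $133.09.
Payments saved = 40 − 16 = 24.

24 fewer payments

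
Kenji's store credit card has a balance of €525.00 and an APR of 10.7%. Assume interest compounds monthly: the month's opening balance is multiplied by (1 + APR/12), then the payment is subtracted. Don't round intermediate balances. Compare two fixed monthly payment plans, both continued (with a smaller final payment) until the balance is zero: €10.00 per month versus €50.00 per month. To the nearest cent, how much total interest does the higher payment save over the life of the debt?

Monthly rate r = 10.7%/12 = 0.891667% = 0.00891667.
At €10.00/mo: n = ⌈−ln(1 − rB₀/P)/ln(1+r)⌉ = 72 payments (last €1.21); total interest = total paid − €525.00 = €186.21.
At €50.00/mo: 12 payments (last €3.70); total interest €28.70.
Interest saved = €186.21 − €28.70 = €157.51.

€157.51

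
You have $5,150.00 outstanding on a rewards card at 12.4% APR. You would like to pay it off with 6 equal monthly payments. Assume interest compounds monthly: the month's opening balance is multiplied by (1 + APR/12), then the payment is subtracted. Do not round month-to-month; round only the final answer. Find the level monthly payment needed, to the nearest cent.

$889.64

Monthly rate r = 12.4%/12 = 1.03333% = 0.0103333.
Level-payment amortization: P = B₀·r / (1 − (1+r)^(−n)) = 5150.00·0.0103333 / (1 − 1.01033^(−6)).
Denominator 1 − (1+r)^(−6) = 0.059818048.
P = 53.2167 / 0.059818048 ≈ 889.64.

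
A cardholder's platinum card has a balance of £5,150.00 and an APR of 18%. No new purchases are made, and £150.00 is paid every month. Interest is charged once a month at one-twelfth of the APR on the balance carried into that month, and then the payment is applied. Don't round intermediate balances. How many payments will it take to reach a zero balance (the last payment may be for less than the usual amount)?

Monthly rate r = 18%/12 = 1.5% = 0.015.
Recurrence: B ← B·(1+r) − £150.00.
Month 1: interest £77.25; balance after payment £5,077.25.
Month 2: interest £76.16; balance after payment £5,003.41.
Closed form: n = −ln(1 − rB₀/P)/ln(1+r) = −ln(0.485)/ln(1.015) ≈ 48.601, so the balance reaches zero during payment 49.

49 months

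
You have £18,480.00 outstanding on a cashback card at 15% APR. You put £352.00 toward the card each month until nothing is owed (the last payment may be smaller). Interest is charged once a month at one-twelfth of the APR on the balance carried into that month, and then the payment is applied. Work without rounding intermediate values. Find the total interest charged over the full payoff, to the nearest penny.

Monthly rate r = 15%/12 = 1.25% = 0.0125.
Payoff takes n = ⌈−ln(1 − rB₀/P)/ln(1+r)⌉ = ⌈85.960⌉ = 86 payments; the last is £338.03.
Total paid = 85·£352.00 + £338.03 = £30,258.03.
Total interest = total paid − principal = £30,258.03 − £18,480.00 = £11,778.03.

£11,778.03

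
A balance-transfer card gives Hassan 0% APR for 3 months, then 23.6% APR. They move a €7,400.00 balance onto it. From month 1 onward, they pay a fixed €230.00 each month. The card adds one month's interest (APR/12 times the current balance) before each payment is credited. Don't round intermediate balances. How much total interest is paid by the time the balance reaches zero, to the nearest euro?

Promo months 1–3 at r₀ = 0%/12 = 0; months 4+ at r₁ = 23.6%/12 = 0.0196667.
After month 3 (no interest yet): B = €7,400.00 − 3·€230.00 = €6,710.00.
Then at r₁ with €230.00/mo: n₂ = −ln(1 − r₁·B/P)/ln(1+r₁) ≈ 43.78 → 44 more payments.
Total paid = 46·€230.00 + €180.82 = €10,760.82; interest = €10,760.82 − €7,400.00 = €3,360.82.

€3,361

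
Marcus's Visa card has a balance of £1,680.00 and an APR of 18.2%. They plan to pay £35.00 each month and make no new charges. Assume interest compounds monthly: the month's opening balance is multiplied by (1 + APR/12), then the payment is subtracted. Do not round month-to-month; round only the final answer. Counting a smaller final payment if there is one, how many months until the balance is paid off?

Monthly rate r = 18.2%/12 = 1.51667% = 0.0151667.
Recurrence: B ← B·(1+r) − £35.00.
Month 1: interest £25.48; balance after payment £1,670.48.
Month 2: interest £25.34; balance after payment £1,660.82.
Closed form: n = −ln(1 − rB₀/P)/ln(1+r) = −ln(0.272)/ln(1.01517) ≈ 86.492, so the balance reaches zero during payment 87.

87 payments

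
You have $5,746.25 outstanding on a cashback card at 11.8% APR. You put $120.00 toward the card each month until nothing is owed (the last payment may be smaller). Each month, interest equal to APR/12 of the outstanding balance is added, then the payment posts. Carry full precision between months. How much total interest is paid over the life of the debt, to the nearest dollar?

$2,060

Monthly rate r = 11.8%/12 = 0.983333% = 0.00983333.
Payoff takes n = ⌈−ln(1 − rB₀/P)/ln(1+r)⌉ = ⌈65.049⌉ = 66 payments; the last is $5.95.
Total paid = 65·$120.00 + $5.95 = $7,805.95.
Total interest = total paid − principal = $7,805.95 − $5,746.25 = $2,059.70.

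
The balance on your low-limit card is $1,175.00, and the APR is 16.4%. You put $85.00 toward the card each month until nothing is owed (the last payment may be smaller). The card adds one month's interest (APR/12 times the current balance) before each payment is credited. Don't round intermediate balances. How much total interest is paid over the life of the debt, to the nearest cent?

$136.33

Monthly rate r = 16.4%/12 = 1.36667% = 0.0136667.
Payoff takes n = ⌈−ln(1 − rB₀/P)/ln(1+r)⌉ = ⌈15.426⌉ = 16 payments; the last is $36.33.
Total paid = 15·$85.00 + $36.33 = $1,311.33.
Total interest = total paid − principal = $1,311.33 − $1,175.00 = $136.33.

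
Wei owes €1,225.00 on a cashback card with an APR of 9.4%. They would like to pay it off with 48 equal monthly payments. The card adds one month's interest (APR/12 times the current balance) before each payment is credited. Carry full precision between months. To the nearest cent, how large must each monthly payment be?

€30.72

Monthly rate r = 9.4%/12 = 0.783333% = 0.00783333.
Level-payment amortization: P = B₀·r / (1 − (1+r)^(−n)) = 1225.00·0.00783333 / (1 − 1.00783^(−48)).
Denominator 1 − (1+r)^(−48) = 0.312391043.
P = 9.59583 / 0.312391043 ≈ 30.72.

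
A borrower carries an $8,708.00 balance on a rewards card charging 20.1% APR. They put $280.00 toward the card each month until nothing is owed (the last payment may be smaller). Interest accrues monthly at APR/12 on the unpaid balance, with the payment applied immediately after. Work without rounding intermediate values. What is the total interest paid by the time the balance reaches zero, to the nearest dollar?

$3,697

Monthly rate r = 20.1%/12 = 1.675% = 0.01675.
Payoff takes n = ⌈−ln(1 − rB₀/P)/ln(1+r)⌉ = ⌈44.301⌉ = 45 payments; the last is $84.81.
Total paid = 44·$280.00 + $84.81 = $12,404.81.
Total interest = total paid − principal = $12,404.81 − $8,708.00 = $3,696.81.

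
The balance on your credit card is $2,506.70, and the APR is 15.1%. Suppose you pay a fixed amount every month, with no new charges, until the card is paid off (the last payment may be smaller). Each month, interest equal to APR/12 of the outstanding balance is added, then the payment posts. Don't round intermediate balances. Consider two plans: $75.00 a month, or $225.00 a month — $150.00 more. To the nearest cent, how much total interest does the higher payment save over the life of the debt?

$555.26

Monthly rate r = 15.1%/12 = 1.25833% = 0.0125833.
At $75.00/mo: n = ⌈−ln(1 − rB₀/P)/ln(1+r)⌉ = 44 payments (last $48.09); total interest = total paid − $2,506.70 = $766.39.
At $225.00/mo: 13 payments (last $17.83); total interest $211.13.
Interest saved = $766.39 − $211.13 = $555.26.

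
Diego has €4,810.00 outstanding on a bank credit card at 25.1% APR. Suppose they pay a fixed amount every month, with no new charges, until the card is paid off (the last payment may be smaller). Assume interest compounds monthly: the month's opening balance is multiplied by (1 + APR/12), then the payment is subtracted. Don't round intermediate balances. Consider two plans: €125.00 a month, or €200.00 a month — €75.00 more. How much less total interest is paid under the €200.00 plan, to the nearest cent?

Monthly rate r = 25.1%/12 = 2.09167% = 0.0209167.
At €125.00/mo: n = ⌈−ln(1 − rB₀/P)/ln(1+r)⌉ = 79 payments (last €117.43); total interest = total paid − €4,810.00 = €5,057.43.
At €200.00/mo: 34 payments (last €156.17); total interest €1,946.17.
Interest saved = €5,057.43 − €1,946.17 = €3,111.26.

€3,111.26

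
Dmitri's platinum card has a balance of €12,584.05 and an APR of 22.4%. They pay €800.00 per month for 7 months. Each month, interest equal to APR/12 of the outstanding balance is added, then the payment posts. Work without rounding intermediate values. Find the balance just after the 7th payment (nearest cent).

€8,399.83

Monthly rate r = 22.4%/12 = 1.86667% = 0.0186667.
Each month: B ← B·(1+r) − €800.00.
Month 1: interest €234.90; balance after payment €12,018.95.
Month 2: interest €224.35; balance after payment €11,443.31.
Month 3: interest €213.61; balance after payment €10,856.91.
Month 4: interest €202.66; balance after payment €10,259.58.
Month 5: interest €191.51; balance after payment €9,651.09.
Month 6: interest €180.15; balance after payment €9,031.24.
Month 7: interest €168.58; balance after payment €8,399.83.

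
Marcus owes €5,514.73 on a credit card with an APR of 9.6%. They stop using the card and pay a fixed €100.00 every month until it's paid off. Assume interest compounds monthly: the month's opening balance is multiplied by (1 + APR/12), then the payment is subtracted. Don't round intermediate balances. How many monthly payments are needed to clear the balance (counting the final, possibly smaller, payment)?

74 payments

Monthly rate r = 9.6%/12 = 0.8% = 0.008.
Recurrence: B ← B·(1+r) − €100.00.
Month 1: interest €44.12; balance after payment €5,458.85.
Month 2: interest €43.67; balance after payment €5,402.52.
Closed form: n = −ln(1 − rB₀/P)/ln(1+r) = −ln(0.55882)/ln(1.008) ≈ 73.031, so the balance reaches zero during payment 74.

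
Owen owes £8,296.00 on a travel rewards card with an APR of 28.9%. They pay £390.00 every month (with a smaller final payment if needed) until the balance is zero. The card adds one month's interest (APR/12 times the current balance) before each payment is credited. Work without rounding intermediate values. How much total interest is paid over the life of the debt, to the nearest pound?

Monthly rate r = 28.9%/12 = 2.40833% = 0.0240833.
Payoff takes n = ⌈−ln(1 − rB₀/P)/ln(1+r)⌉ = ⌈30.173⌉ = 31 payments; the last is £68.00.
Total paid = 30·£390.00 + £68.00 = £11,768.00.
Total interest = total paid − principal = £11,768.00 − £8,296.00 = £3,472.00.

£3,472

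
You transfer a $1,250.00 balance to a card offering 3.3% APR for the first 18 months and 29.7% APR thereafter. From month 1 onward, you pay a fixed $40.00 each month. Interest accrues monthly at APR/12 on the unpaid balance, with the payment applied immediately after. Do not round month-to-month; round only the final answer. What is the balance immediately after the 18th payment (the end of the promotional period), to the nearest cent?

$576.26

Promo months 1–18 at r₀ = 3.3%/12 = 0.00275; months 19+ at r₁ = 29.7%/12 = 0.02475.
After month 18: iterate B ← B·(1+r₀) − $40.00 for 18 months → $576.26.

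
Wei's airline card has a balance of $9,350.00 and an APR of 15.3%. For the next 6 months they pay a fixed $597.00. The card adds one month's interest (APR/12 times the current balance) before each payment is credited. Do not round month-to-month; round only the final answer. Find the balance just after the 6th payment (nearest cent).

$6,390.33

Monthly rate r = 15.3%/12 = 1.275% = 0.01275.
Each month: B ← B·(1+r) − $597.00.
Month 1: interest $119.21; balance after payment $8,872.21.
Month 2: interest $113.12; balance after payment $8,388.33.
Month 3: interest $106.95; balance after payment $7,898.28.
Month 4: interest $100.70; balance after payment $7,401.99.
Month 5: interest $94.38; balance after payment $6,899.36.
Month 6: interest $87.97; balance after payment $6,390.33.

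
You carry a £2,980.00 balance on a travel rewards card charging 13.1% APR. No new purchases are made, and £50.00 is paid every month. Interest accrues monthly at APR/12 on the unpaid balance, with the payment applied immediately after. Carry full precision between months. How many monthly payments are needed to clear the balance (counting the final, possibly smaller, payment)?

Monthly rate r = 13.1%/12 = 1.09167% = 0.0109167.
Recurrence: B ← B·(1+r) − £50.00.
Month 1: interest £32.53; balance after payment £2,962.53.
Month 2: interest £32.34; balance after payment £2,944.87.
Closed form: n = −ln(1 − rB₀/P)/ln(1+r) = −ln(0.34937)/ln(1.01092) ≈ 96.858, so the balance reaches zero during payment 97.

97 months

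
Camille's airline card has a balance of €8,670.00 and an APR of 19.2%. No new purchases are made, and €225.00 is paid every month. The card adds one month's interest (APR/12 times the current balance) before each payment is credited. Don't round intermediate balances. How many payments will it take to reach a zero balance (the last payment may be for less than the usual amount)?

61 payments

Monthly rate r = 19.2%/12 = 1.6% = 0.016.
Recurrence: B ← B·(1+r) − €225.00.
Month 1: interest €138.72; balance after payment €8,583.72.
Month 2: interest €137.34; balance after payment €8,496.06.
Closed form: n = −ln(1 − rB₀/P)/ln(1+r) = −ln(0.38347)/ln(1.016) ≈ 60.384, so the balance reaches zero during payment 61.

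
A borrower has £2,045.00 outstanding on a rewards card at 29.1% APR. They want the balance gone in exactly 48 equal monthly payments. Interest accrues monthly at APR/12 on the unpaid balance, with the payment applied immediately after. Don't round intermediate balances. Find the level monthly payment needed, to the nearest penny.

£72.57

Monthly rate r = 29.1%/12 = 2.425% = 0.02425.
Level-payment amortization: P = B₀·r / (1 − (1+r)^(−n)) = 2045.00·0.02425 / (1 − 1.02425^(−48)).
Denominator 1 − (1+r)^(−48) = 0.683398248.
P = 49.5913 / 0.683398248 ≈ 72.57.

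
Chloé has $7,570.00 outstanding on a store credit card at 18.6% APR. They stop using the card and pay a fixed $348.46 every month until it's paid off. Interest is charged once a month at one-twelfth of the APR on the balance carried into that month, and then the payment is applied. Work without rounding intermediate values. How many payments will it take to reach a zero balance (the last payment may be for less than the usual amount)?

Monthly rate r = 18.6%/12 = 1.55% = 0.0155.
Recurrence: B ← B·(1+r) − $348.46.
Month 1: interest $117.34; balance after payment $7,338.88.
Month 2: interest $113.75; balance after payment $7,104.17.
Closed form: n = −ln(1 − rB₀/P)/ln(1+r) = −ln(0.66328)/ln(1.0155) ≈ 26.693, so the balance reaches zero during payment 27.

27 payments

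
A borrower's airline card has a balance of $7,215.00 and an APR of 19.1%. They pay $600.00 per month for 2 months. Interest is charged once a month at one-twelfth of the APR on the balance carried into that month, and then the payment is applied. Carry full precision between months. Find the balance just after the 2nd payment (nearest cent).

Monthly rate r = 19.1%/12 = 1.59167% = 0.0159167.
Each month: B ← B·(1+r) − $600.00.
Month 1: interest $114.84; balance after payment $6,729.84.
Month 2: interest $107.12; balance after payment $6,236.96.

$6,236.96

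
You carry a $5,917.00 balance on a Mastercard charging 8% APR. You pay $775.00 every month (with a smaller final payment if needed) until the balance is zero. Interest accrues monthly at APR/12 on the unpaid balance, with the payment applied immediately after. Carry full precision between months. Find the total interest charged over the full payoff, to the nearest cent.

$176.42

Monthly rate r = 8%/12 = 0.666667% = 0.00666667.
Payoff takes n = ⌈−ln(1 − rB₀/P)/ln(1+r)⌉ = ⌈7.862⌉ = 8 payments; the last is $668.42.
Total paid = 7·$775.00 + $668.42 = $6,093.42.
Total interest = total paid − principal = $6,093.42 − $5,917.00 = $176.42.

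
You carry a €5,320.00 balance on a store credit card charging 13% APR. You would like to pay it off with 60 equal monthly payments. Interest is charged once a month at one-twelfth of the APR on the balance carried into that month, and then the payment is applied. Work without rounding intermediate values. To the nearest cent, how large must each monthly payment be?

Monthly rate r = 13%/12 = 1.08333% = 0.0108333.
Level-payment amortization: P = B₀·r / (1 − (1+r)^(−n)) = 5320.00·0.0108333 / (1 − 1.01083^(−60)).
Denominator 1 − (1+r)^(−60) = 0.476126162.
P = 57.6333 / 0.476126162 ≈ 121.05.

€121.05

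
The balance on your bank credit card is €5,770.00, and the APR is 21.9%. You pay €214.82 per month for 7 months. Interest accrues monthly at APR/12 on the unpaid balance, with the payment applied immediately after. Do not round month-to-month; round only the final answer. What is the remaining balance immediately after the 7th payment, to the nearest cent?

€4,960.10

Monthly rate r = 21.9%/12 = 1.825% = 0.01825.
Each month: B ← B·(1+r) − €214.82.
Month 1: interest €105.30; balance after payment €5,660.48.
Month 2: interest €103.30; balance after payment €5,548.97.
Month 3: interest €101.27; balance after payment €5,435.41.
Month 4: interest €99.20; balance after payment €5,319.79.
Month 5: interest €97.09; balance after payment €5,202.06.
Month 6: interest €94.94; balance after payment €5,082.18.
Month 7: interest €92.75; balance after payment €4,960.10.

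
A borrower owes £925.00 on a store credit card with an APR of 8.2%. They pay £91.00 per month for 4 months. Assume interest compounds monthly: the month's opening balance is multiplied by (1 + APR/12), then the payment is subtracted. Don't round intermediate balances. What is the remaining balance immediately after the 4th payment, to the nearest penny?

£582.80

Monthly rate r = 8.2%/12 = 0.683333% = 0.00683333.
Each month: B ← B·(1+r) − £91.00.
Month 1: interest £6.32; balance after payment £840.32.
Month 2: interest £5.74; balance after payment £755.06.
Month 3: interest £5.16; balance after payment £669.22.
Month 4: interest £4.57; balance after payment £582.80.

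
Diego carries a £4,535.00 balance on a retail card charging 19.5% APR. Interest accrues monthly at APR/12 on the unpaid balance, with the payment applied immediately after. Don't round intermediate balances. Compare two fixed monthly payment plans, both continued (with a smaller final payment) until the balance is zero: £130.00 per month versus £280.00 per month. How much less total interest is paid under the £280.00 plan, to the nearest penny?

£1,442.65

Monthly rate r = 19.5%/12 = 1.625% = 0.01625.
At £130.00/mo: n = ⌈−ln(1 − rB₀/P)/ln(1+r)⌉ = 52 payments (last £118.16); total interest = total paid − £4,535.00 = £2,213.16.
At £280.00/mo: 19 payments (last £265.51); total interest £770.51.
Interest saved = £2,213.16 − £770.51 = £1,442.65.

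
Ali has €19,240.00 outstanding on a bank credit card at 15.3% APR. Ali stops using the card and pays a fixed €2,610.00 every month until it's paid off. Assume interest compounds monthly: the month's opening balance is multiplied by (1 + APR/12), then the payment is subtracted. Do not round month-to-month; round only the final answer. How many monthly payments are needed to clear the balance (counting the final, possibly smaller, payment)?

Monthly rate r = 15.3%/12 = 1.275% = 0.01275.
Recurrence: B ← B·(1+r) − €2,610.00.
Month 1: interest €245.31; balance after payment €16,875.31.
Month 2: interest €215.16; balance after payment €14,480.47.
Closed form: n = −ln(1 − rB₀/P)/ln(1+r) = −ln(0.90601)/ln(1.01275) ≈ 7.791, so the balance reaches zero during payment 8.

8 months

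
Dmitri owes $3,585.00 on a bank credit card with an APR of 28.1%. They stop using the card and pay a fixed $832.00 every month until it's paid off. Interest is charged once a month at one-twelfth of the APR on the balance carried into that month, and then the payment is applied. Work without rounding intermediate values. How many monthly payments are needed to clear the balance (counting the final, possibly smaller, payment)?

5 payments

Monthly rate r = 28.1%/12 = 2.34167% = 0.0234167.
Recurrence: B ← B·(1+r) − $832.00.
Month 1: interest $83.95; balance after payment $2,836.95.
Month 2: interest $66.43; balance after payment $2,071.38.
Month 3: interest $48.50; balance after payment $1,287.89.
Month 4: interest $30.16; balance after payment $486.04.
Month 5: interest $11.38; balance after payment $0.00.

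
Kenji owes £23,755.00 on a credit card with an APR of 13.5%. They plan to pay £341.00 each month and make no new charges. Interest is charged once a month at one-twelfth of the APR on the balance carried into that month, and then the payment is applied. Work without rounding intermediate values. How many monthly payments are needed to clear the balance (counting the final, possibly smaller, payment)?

Monthly rate r = 13.5%/12 = 1.125% = 0.01125.
Recurrence: B ← B·(1+r) − £341.00.
Month 1: interest £267.24; balance after payment £23,681.24.
Month 2: interest £266.41; balance after payment £23,606.66.
Closed form: n = −ln(1 − rB₀/P)/ln(1+r) = −ln(0.21629)/ln(1.01125) ≈ 136.863, so the balance reaches zero during payment 137.

137 months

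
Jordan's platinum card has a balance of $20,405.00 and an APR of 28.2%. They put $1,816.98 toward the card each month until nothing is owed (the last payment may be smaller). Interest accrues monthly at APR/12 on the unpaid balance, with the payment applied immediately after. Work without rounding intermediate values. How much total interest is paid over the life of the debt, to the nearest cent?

$3,566.01

Monthly rate r = 28.2%/12 = 2.35% = 0.0235.
Payoff takes n = ⌈−ln(1 − rB₀/P)/ln(1+r)⌉ = ⌈13.191⌉ = 14 payments; the last is $350.27.
Total paid = 13·$1,816.98 + $350.27 = $23,971.01.
Total interest = total paid − principal = $23,971.01 − $20,405.00 = $3,566.01.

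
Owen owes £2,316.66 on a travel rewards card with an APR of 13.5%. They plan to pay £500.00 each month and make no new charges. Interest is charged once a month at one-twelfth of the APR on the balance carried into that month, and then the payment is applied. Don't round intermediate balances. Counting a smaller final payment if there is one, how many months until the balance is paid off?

Monthly rate r = 13.5%/12 = 1.125% = 0.01125.
Recurrence: B ← B·(1+r) − £500.00.
Month 1: interest £26.06; balance after payment £1,842.72.
Month 2: interest £20.73; balance after payment £1,363.45.
Month 3: interest £15.34; balance after payment £878.79.
Month 4: interest £9.89; balance after payment £388.68.
Month 5: interest £4.37; balance after payment £0.00.

5 payments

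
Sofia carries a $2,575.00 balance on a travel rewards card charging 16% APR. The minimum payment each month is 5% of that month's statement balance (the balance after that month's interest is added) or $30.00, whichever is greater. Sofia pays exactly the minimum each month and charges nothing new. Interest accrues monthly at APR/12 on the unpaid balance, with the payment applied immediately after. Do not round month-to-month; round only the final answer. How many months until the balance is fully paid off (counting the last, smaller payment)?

62 months

Monthly rate r = 16%/12 = 1.33333% = 0.0133333.
While 5% of the post-interest balance exceeds $30.00, each month B ← (B·(1+r))·(1 − 0.05), i.e. B shrinks by the factor (1+r)·0.95 = 0.96267.
This holds for months 1–39. Entering month 40 the balance is $583.90; 5% of the post-interest balance is now below $30.00, so the flat $30.00 minimum applies from here.
From month 40 a fixed $30.00 at rate r clears $583.90 in 23 more payments. Total: 39 + 23 = 62 months.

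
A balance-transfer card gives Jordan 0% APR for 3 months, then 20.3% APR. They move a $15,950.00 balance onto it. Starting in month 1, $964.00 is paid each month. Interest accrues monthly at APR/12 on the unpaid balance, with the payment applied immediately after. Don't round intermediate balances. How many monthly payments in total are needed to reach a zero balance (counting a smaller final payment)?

19 payments

Promo months 1–3 at r₀ = 0%/12 = 0; months 4+ at r₁ = 20.3%/12 = 0.0169167.
After month 3 (no interest yet): B = $15,950.00 − 3·$964.00 = $13,058.00.
Then at r₁ with $964.00/mo: n₂ = −ln(1 − r₁·B/P)/ln(1+r₁) ≈ 15.51 → 16 more payments.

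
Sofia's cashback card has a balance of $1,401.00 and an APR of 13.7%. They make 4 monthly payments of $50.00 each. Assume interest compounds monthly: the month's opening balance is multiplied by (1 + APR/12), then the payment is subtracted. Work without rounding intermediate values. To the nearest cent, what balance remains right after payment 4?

Monthly rate r = 13.7%/12 = 1.14167% = 0.0114167.
Each month: B ← B·(1+r) − $50.00.
Month 1: interest $15.99; balance after payment $1,366.99.
Month 2: interest $15.61; balance after payment $1,332.60.
Month 3: interest $15.21; balance after payment $1,297.82.
Month 4: interest $14.82; balance after payment $1,262.63.

$1,262.63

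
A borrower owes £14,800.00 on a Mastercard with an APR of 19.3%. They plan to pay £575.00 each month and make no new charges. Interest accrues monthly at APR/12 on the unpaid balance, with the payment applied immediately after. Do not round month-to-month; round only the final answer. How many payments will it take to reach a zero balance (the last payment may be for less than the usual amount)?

34 payments

Monthly rate r = 19.3%/12 = 1.60833% = 0.0160833.
Recurrence: B ← B·(1+r) − £575.00.
Month 1: interest £238.03; balance after payment £14,463.03.
Month 2: interest £232.61; balance after payment £14,120.65.
Closed form: n = −ln(1 − rB₀/P)/ln(1+r) = −ln(0.58603)/ln(1.01608) ≈ 33.493, so the balance reaches zero during payment 34.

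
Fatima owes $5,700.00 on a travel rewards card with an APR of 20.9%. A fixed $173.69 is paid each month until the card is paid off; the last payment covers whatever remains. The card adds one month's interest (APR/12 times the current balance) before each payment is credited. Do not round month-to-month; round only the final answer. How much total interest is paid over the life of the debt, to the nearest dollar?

$2,826

Monthly rate r = 20.9%/12 = 1.74167% = 0.0174167.
Payoff takes n = ⌈−ln(1 − rB₀/P)/ln(1+r)⌉ = ⌈49.089⌉ = 50 payments; the last is $15.66.
Total paid = 49·$173.69 + $15.66 = $8,526.47.
Total interest = total paid − principal = $8,526.47 − $5,700.00 = $2,826.47.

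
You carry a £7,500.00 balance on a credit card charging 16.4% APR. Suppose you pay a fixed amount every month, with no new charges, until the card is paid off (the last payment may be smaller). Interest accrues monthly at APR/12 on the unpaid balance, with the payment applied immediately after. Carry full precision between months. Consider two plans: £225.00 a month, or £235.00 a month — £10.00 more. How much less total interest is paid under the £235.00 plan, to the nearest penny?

£157.78

Monthly rate r = 16.4%/12 = 1.36667% = 0.0136667.
At £225.00/mo: n = ⌈−ln(1 − rB₀/P)/ln(1+r)⌉ = 45 payments (last £178.08); total interest = total paid − £7,500.00 = £2,578.08.
At £235.00/mo: 43 payments (last £50.30); total interest £2,420.30.
Interest saved = £2,578.08 − £2,420.30 = £157.78.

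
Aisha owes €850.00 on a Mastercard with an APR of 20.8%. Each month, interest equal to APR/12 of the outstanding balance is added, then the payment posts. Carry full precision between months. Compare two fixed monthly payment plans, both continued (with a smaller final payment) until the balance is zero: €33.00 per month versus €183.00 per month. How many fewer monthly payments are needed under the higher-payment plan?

Monthly rate r = 20.8%/12 = 1.73333% = 0.0173333.
At €33.00/mo: n = ⌈−ln(1 − rB₀/P)/ln(1+r)⌉ = 35 payments (last €13.79); total interest = total paid − €850.00 = €285.79.
At €183.00/mo: 5 payments (last €161.99); total interest €43.99.
Payments saved = 35 − 5 = 30.

30 fewer payments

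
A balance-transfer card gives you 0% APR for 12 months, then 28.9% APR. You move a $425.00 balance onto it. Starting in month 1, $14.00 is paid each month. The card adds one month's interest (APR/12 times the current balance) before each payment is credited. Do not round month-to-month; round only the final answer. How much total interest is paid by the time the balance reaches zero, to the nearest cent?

$86.35

Promo months 1–12 at r₀ = 0%/12 = 0; months 13+ at r₁ = 28.9%/12 = 0.0240833.
After month 12 (no interest yet): B = $425.00 − 12·$14.00 = $257.00.
Then at r₁ with $14.00/mo: n₂ = −ln(1 − r₁·B/P)/ln(1+r₁) ≈ 24.52 → 25 more payments.
Total paid = 36·$14.00 + $7.35 = $511.35; interest = $511.35 − $425.00 = $86.35.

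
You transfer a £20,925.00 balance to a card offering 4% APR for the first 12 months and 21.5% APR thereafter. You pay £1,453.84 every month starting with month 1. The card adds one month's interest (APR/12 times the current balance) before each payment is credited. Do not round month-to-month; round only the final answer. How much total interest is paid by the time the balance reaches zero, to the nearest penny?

Promo months 1–12 at r₀ = 4%/12 = 0.00333333; months 13+ at r₁ = 21.5%/12 = 0.0179167.
After month 12: iterate B ← B·(1+r₀) − £1,453.84 for 12 months → £4,008.01.
Then at r₁ with £1,453.84/mo: n₂ = −ln(1 − r₁·B/P)/ln(1+r₁) ≈ 2.85 → 3 more payments.
Total paid = 14·£1,453.84 + £1,241.03 = £21,594.79; interest = £21,594.79 − £20,925.00 = £669.79.

£669.79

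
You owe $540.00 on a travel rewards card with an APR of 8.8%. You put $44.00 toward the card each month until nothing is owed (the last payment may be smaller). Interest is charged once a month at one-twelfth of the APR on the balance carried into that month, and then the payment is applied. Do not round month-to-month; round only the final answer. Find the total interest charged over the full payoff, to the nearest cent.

$27.95

Monthly rate r = 8.8%/12 = 0.733333% = 0.00733333.
Payoff takes n = ⌈−ln(1 − rB₀/P)/ln(1+r)⌉ = ⌈12.908⌉ = 13 payments; the last is $39.95.
Total paid = 12·$44.00 + $39.95 = $567.95.
Total interest = total paid − principal = $567.95 − $540.00 = $27.95.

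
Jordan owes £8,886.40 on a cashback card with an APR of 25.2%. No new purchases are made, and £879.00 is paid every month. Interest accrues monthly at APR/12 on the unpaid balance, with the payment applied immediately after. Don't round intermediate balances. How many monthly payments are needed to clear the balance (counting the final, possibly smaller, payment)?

12 payments

Monthly rate r = 25.2%/12 = 2.1% = 0.021.
Recurrence: B ← B·(1+r) − £879.00.
Month 1: interest £186.61; balance after payment £8,194.01.
Month 2: interest £172.07; balance after payment £7,487.09.
Closed form: n = −ln(1 − rB₀/P)/ln(1+r) = −ln(0.7877)/ln(1.021) ≈ 11.483, so the balance reaches zero during payment 12.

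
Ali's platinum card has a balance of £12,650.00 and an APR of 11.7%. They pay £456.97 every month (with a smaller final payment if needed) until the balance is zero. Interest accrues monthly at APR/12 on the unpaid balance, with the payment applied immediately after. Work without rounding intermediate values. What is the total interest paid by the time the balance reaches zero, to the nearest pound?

£2,166

Monthly rate r = 11.7%/12 = 0.975% = 0.00975.
Payoff takes n = ⌈−ln(1 − rB₀/P)/ln(1+r)⌉ = ⌈32.421⌉ = 33 payments; the last is £193.11.
Total paid = 32·£456.97 + £193.11 = £14,816.15.
Total interest = total paid − principal = £14,816.15 − £12,650.00 = £2,166.15.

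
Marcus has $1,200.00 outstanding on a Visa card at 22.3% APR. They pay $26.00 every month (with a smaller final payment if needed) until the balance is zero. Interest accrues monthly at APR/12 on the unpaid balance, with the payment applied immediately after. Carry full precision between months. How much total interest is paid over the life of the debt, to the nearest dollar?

Monthly rate r = 22.3%/12 = 1.85833% = 0.0185833.
Payoff takes n = ⌈−ln(1 − rB₀/P)/ln(1+r)⌉ = ⌈105.892⌉ = 106 payments; the last is $23.21.
Total paid = 105·$26.00 + $23.21 = $2,753.21.
Total interest = total paid − principal = $2,753.21 − $1,200.00 = $1,553.21.

$1,553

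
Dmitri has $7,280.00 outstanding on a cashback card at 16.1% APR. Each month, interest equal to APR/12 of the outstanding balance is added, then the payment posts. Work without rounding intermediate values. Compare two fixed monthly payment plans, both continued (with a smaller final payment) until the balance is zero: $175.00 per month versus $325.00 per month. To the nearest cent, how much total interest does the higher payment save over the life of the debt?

$2,008.08

Monthly rate r = 16.1%/12 = 1.34167% = 0.0134167.
At $175.00/mo: n = ⌈−ln(1 − rB₀/P)/ln(1+r)⌉ = 62 payments (last $49.77); total interest = total paid − $7,280.00 = $3,444.77.
At $325.00/mo: 27 payments (last $266.69); total interest $1,436.69.
Interest saved = $3,444.77 − $1,436.69 = $2,008.08.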